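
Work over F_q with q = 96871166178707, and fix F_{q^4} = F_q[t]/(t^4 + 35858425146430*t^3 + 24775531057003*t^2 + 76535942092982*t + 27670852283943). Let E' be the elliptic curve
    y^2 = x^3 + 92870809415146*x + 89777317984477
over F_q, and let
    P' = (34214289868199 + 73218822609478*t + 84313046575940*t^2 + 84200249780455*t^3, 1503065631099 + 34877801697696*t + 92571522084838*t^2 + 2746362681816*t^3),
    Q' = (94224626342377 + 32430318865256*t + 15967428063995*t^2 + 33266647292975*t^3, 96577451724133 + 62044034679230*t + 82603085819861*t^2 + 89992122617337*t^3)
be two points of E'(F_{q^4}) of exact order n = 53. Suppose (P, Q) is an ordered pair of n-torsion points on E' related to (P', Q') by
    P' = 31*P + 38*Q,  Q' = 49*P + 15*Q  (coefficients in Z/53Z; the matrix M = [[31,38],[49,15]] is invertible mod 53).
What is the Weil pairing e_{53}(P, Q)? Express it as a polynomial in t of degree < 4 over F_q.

75962851830840 + 31126022828045*t + 69778487674782*t^2 + 30386500480908*t^3

Alternating bilinearity on E[53] (values in mu_{53} in F_{96871166178707^4}) gives e(P',Q') = e(P,Q)^det(M).
Inverting 34 mod 53: 39. Thus e_{53}(P,Q) = e(P',Q')^{39}.
Double-and-add over 110101: 6-1 doublings, 4-1 additions; each step l_{T,T}/v_{2T} or l_{T,P'}/v at Q'+S for random S.
So e_{53}(P',Q') = 93806045741229 + 95778644301252*t + 37670824812794*t^2 + 64548872866179*t^3.
Finally e_{53}(P,Q) = 75962851830840 + 31126022828045*t + 69778487674782*t^2 + 30386500480908*t^3.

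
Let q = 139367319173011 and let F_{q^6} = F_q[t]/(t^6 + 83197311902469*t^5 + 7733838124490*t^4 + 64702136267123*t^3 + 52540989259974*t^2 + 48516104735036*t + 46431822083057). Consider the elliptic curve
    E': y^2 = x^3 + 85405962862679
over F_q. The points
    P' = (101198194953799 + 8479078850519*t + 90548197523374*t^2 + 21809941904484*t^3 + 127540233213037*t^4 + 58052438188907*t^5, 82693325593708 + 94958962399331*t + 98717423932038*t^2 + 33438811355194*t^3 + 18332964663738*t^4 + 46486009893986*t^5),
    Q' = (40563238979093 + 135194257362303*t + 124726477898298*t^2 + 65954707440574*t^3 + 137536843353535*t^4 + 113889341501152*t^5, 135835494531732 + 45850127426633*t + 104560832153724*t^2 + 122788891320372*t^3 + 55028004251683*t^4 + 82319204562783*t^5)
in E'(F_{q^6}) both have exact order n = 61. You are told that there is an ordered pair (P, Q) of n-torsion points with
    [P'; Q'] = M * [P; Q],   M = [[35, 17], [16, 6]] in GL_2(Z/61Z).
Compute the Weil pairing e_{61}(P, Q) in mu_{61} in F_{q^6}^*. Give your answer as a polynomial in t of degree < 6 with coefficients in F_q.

67973281028201 + 77815358483480*t + 63311335020128*t^2 + 68848099066307*t^3 + 77224274087101*t^4 + 116767711439909*t^5

e_{61} is bilinear + alternating on E[61], so e_{61}(35*P + 17*Q, 16*P + 6*Q) = e_{61}(P,Q)^(35*6-17*16).
Inverting 60 mod 61: 60. Thus e_{61}(P,Q) = e(P',Q')^{60}.
Miller loop for e_{61} over F_{139367319173011^6}: bits of 61 = 111101; 5 double steps + 4 add steps, l/v at each.
f_P(D_Q)/f_Q(D_P) = 8306508414724 + 22445980114866*t + 14404576235473*t^2 + 96783873567553*t^3 + 25536491861740*t^4 + 89998017615753*t^5.
e_{61}(P,Q) = (8306508414724 + 22445980114866*t + 14404576235473*t^2 + 96783873567553*t^3 + 25536491861740*t^4 + 89998017615753*t^5)^{60} = 67973281028201 + 77815358483480*t + 63311335020128*t^2 + 68848099066307*t^3 + 77224274087101*t^4 + 116767711439909*t^5.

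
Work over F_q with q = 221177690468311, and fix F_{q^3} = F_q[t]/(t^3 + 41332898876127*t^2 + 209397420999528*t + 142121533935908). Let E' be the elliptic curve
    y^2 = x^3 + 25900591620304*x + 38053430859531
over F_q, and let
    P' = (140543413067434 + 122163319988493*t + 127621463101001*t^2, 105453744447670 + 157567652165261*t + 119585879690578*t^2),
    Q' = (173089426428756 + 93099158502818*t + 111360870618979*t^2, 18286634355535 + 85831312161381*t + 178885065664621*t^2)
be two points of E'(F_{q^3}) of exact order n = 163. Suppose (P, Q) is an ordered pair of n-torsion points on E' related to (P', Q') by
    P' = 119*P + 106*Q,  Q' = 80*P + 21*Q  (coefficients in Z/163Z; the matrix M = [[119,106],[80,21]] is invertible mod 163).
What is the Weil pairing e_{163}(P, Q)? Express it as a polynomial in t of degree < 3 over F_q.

73772101342558 + 64898539460396*t + 202894135968534*t^2

Under M = [[119,106],[80,21]] in GL_2(Z/163), e_{163}(P',Q') = e_{163}(P,Q)^(119*21-106*80 mod 163).
Hence e(P,Q) = e(P',Q')^{75} where 75 = 50^{-1} mod 163.
n = 163 = (10100011)_2 (8 bits, wt 4); accumulate f_{163,P'}(Q'+S)/f_{163,P'}(S) along the 7-step ladder.
f_P(D_Q)/f_Q(D_P) = 95976038777988 + 97671212337407*t + 37931714364032*t^2.
e_{163}(P,Q) = (95976038777988 + 97671212337407*t + 37931714364032*t^2)^{75} = 73772101342558 + 64898539460396*t + 202894135968534*t^2.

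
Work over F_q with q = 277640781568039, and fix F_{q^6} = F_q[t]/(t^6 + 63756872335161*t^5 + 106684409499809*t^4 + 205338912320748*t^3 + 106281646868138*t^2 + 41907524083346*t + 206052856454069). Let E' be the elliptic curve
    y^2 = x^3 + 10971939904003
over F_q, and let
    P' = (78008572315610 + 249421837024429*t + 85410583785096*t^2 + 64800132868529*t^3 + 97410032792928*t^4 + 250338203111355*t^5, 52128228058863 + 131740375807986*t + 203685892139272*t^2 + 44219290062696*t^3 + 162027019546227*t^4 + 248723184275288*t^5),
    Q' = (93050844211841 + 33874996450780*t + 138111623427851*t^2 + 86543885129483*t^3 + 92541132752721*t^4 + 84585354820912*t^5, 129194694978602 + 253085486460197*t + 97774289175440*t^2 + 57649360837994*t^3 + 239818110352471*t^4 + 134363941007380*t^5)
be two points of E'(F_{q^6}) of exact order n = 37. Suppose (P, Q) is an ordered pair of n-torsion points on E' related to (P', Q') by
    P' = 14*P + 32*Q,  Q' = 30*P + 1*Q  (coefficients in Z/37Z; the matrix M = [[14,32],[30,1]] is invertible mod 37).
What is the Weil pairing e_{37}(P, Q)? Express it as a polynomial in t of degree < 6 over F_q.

181831025870761 + 236382758162153*t + 20469428995485*t^2 + 201585667206802*t^3 + 178379977398597*t^4 + 167868295752245*t^5

e_{37}(aP+bQ,cP+dQ) = e_{37}(P,Q)^(ad-bc); with (a,b,c,d)=(14,32,30,1) this gives the det-37 law.
det M = 14*1 - 32*30 = -946 = 16 (mod 37); 16^{-1} = 7 (mod 37).
6-bit Miller (100101) on E'/F_{277640781568039} with a'=0, b'=10971939904003: accumulate tangent/chord ratios at Q'+S and P'+S'.
f_P(D_Q)/f_Q(D_P) = 61184899738362 + 158725510660814*t + 79415996176980*t^2 + 182814311036298*t^3 + 162033104934237*t^4 + 76285169619077*t^5.
e_{37}(P,Q) = (61184899738362 + 158725510660814*t + 79415996176980*t^2 + 182814311036298*t^3 + 162033104934237*t^4 + 76285169619077*t^5)^{7} = 181831025870761 + 236382758162153*t + 20469428995485*t^2 + 201585667206802*t^3 + 178379977398597*t^4 + 167868295752245*t^5.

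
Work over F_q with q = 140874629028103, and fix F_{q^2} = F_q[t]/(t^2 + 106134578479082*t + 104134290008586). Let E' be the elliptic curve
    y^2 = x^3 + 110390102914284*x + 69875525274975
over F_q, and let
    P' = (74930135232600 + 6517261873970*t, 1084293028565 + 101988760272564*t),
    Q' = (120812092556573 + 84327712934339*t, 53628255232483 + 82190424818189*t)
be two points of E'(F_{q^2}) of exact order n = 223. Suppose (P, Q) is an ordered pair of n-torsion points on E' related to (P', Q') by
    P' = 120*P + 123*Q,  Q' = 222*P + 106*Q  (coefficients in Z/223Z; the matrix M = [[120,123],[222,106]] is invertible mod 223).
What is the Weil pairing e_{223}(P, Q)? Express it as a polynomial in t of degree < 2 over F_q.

e_{223} is bilinear + alternating on E[223], so e_{223}(120*P + 123*Q, 222*P + 106*Q) = e_{223}(P,Q)^(120*106-123*222).
Hence e(P,Q) = e(P',Q')^{49} where 49 = 132^{-1} mod 223.
Run Miller on y^2=x^3+110390102914284*x+69875525274975 over F_{140874629028103}: ladder 11011111 (8 bits); e = f_P(D_Q)/f_Q(D_P).
The quotient is 122506787848053 + 6368110358588*t.
Thus e_{223}(P,Q) = 117723698517820 + 108833467809145*t.

117723698517820 + 108833467809145*t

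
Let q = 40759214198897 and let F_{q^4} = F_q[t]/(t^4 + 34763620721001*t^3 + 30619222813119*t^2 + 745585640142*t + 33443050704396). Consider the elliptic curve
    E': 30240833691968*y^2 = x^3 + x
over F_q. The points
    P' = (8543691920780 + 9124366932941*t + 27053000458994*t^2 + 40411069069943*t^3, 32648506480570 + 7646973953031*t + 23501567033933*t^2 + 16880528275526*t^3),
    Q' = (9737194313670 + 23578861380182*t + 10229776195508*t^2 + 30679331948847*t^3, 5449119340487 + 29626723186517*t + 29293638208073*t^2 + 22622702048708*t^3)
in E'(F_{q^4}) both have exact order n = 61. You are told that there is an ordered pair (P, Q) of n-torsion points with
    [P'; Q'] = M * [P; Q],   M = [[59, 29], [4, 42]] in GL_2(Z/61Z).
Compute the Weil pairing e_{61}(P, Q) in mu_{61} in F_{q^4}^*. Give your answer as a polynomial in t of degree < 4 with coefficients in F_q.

5016633912386 + 19612944927465*t + 40283213254644*t^2 + 14963333239485*t^3

e_{61} is bilinear + alternating on E[61], so e_{61}(59*P + 29*Q, 4*P + 42*Q) = e_{61}(P,Q)^(59*42-29*4).
det(M) mod 61 = 44; its inverse in (Z/61)^* is 43 (check: 44*43 mod 61 = 1).
Undo Montgomery via alpha=0, beta=19080594772257: (a',b')=(3914580298947,0) over F_{40759214198897}.
Run Miller on y^2=x^3+3914580298947*x over F_{40759214198897}: ladder 111101 (6 bits); e = f_P(D_Q)/f_Q(D_P).
The quotient is 31481012678486 + 36715476195611*t + 10985128091970*t^2 + 24445015447600*t^3.
Thus e_{61}(P,Q) = 5016633912386 + 19612944927465*t + 40283213254644*t^2 + 14963333239485*t^3.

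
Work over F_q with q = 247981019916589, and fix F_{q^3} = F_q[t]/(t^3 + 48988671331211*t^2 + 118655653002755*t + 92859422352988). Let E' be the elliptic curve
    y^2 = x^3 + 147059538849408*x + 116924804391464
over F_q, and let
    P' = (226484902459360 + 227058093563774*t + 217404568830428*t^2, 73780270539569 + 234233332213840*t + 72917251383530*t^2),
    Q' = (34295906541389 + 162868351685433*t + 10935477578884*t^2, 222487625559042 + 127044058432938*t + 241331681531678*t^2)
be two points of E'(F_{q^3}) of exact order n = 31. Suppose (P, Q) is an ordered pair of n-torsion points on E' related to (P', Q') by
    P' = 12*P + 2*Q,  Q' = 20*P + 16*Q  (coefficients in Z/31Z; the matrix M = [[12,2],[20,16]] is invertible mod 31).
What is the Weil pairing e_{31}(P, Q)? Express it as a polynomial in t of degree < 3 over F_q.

34733079047763 + 238891138085690*t + 211416142616963*t^2

Since e_{31}(P,P)=e_{31}(Q,Q)=1 and e_{31}(Q,P)=e_{31}(P,Q)^{-1}, expanding e_{31}(12*P + 2*Q,20*P + 16*Q) leaves e(P,Q)^det(M).
12*16 - 2*20 = 152; reduced mod 31: det = 28, inverse 10.
5-bit Miller (11111) on E'/F_{247981019916589} with a'=147059538849408, b'=116924804391464: accumulate tangent/chord ratios at Q'+S and P'+S'.
f_P(D_Q)/f_Q(D_P) = 134350884246042 + 134423940996557*t + 24086230380983*t^2.
Finally e_{31}(P,Q) = 34733079047763 + 238891138085690*t + 211416142616963*t^2.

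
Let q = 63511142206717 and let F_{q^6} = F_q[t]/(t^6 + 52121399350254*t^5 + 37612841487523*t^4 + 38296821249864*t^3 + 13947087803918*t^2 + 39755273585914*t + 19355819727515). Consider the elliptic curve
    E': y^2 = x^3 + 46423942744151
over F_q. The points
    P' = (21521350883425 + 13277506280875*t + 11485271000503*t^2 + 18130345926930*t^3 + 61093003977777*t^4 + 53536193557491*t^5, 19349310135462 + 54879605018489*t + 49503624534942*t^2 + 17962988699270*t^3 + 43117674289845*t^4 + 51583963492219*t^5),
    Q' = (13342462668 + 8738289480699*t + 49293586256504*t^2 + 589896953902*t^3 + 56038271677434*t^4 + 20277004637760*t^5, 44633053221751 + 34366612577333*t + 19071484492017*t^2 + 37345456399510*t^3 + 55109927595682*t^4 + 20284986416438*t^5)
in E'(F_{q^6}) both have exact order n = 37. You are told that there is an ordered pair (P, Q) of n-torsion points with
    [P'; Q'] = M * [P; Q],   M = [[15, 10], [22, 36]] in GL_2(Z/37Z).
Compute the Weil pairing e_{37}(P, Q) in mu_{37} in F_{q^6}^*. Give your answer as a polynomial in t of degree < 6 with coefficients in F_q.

51863914909225 + 55000881718068*t + 9658631079686*t^2 + 20056443616403*t^3 + 36185646809534*t^4 + 57879445205624*t^5

Since e_{37}(P,P)=e_{37}(Q,Q)=1 and e_{37}(Q,P)=e_{37}(P,Q)^{-1}, expanding e_{37}(15*P + 10*Q,22*P + 36*Q) leaves e(P,Q)^det(M).
Hence e(P,Q) = e(P',Q')^{17} where 17 = 24^{-1} mod 37.
n = 37 = (100101)_2 (6 bits, wt 3); accumulate f_{37,P'}(Q'+S)/f_{37,P'}(S) along the 5-step ladder.
e_{37}(P',Q') = 41952391516878 + 6365951973400*t + 2442494379005*t^2 + 20415329780221*t^3 + 32609291168022*t^4 + 36622398803600*t^5.
Hence e(P,Q) = 51863914909225 + 55000881718068*t + 9658631079686*t^2 + 20056443616403*t^3 + 36185646809534*t^4 + 57879445205624*t^5 in F_{63511142206717^6}^*.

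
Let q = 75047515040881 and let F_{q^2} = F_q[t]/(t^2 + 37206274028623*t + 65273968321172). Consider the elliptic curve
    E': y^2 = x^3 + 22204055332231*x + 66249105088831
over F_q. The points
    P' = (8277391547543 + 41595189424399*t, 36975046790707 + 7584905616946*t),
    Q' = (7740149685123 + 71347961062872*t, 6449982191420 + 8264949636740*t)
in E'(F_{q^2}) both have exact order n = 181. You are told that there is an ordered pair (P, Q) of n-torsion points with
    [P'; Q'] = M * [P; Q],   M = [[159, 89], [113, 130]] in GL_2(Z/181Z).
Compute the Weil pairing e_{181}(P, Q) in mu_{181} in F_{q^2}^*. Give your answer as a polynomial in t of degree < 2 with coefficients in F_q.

51666949582877 + 69861053245981*t

Since e_{181}(P,P)=e_{181}(Q,Q)=1 and e_{181}(Q,P)=e_{181}(P,Q)^{-1}, expanding e_{181}(159*P + 89*Q,113*P + 130*Q) leaves e(P,Q)^det(M).
Hence e(P,Q) = e(P',Q')^{85} where 85 = 115^{-1} mod 181.
8-bit Miller (10110101) on E'/F_{75047515040881} with a'=22204055332231, b'=66249105088831: accumulate tangent/chord ratios at Q'+S and P'+S'.
e_{181}(P',Q') = 5630766574263 + 25623077968483*t.
Hence e(P,Q) = 51666949582877 + 69861053245981*t in F_{75047515040881^2}^*.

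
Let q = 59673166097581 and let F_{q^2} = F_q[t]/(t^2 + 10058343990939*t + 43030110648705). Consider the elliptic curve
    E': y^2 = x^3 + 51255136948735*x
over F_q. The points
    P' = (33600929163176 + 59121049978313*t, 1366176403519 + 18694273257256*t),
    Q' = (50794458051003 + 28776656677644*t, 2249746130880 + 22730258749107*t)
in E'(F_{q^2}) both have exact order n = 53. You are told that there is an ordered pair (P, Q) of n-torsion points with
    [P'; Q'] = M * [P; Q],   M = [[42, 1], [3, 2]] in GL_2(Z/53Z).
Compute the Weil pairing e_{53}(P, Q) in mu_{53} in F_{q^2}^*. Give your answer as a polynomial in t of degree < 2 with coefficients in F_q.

35481270225812 + 12349410014440*t

The 53-Weil pairing on E[53] over F_{59673166097581} is alternating-bilinear: e_{53}(P',Q') = e_{53}(P,Q)^det(M).
Inverting 28 mod 53: 36. Thus e_{53}(P,Q) = e(P',Q')^{36}.
n = 53 = (110101)_2 (6 bits, wt 4); accumulate f_{53,P'}(Q'+S)/f_{53,P'}(S) along the 5-step ladder.
Miller gives e_{53}(P',Q') = 22094997727100 + 40104292739343*t in F_{59673166097581^2}.
Raise to 36: e(P,Q) = 35481270225812 + 12349410014440*t in mu_{53}.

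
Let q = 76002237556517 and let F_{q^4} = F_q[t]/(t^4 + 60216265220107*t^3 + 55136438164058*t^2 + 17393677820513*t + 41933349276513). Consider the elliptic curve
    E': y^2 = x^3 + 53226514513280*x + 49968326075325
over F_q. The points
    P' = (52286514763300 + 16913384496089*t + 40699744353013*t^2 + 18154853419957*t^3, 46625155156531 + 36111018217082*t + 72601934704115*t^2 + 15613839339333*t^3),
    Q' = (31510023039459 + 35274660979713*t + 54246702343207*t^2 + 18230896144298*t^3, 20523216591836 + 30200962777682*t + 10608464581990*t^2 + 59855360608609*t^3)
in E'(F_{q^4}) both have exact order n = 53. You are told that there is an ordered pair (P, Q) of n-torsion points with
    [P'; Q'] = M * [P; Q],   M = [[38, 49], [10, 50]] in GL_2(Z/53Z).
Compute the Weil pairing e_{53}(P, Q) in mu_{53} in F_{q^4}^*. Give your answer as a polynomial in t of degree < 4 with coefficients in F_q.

63572632098633 + 67598059205427*t + 14335964094931*t^2 + 1841951540134*t^3

e_{53} is bilinear + alternating on E[53], so e_{53}(38*P + 49*Q, 10*P + 50*Q) = e_{53}(P,Q)^(38*50-49*10).
det M = 38*50 - 49*10 = 1410 = 32 (mod 53); 32^{-1} = 5 (mod 53).
Miller loop for e_{53} over F_{76002237556517^4}: bits of 53 = 110101; 5 double steps + 3 add steps, l/v at each.
e_{53}(P',Q') = 21711556191962 + 52181641276191*t + 70941822078170*t^2 + 70216327945170*t^3.
Hence e(P,Q) = 63572632098633 + 67598059205427*t + 14335964094931*t^2 + 1841951540134*t^3 in F_{76002237556517^4}^*.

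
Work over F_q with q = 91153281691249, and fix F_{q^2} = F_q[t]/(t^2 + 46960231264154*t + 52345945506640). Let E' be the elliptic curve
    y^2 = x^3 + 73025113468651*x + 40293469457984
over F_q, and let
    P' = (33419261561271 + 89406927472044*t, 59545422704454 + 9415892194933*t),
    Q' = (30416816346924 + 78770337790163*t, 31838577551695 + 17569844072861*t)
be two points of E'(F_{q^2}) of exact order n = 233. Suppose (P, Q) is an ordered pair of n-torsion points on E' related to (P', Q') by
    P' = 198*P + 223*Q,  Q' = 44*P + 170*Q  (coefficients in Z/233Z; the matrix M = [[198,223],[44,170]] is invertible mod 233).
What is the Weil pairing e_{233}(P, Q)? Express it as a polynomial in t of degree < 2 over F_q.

59507290370649 + 24620117731958*t

e_{233}(aP+bQ,cP+dQ) = e_{233}(P,Q)^(ad-bc); with (a,b,c,d)=(198,223,44,170) this gives the det-233 law.
det M = 198*170 - 223*44 = 23848 = 82 (mod 233); 82^{-1} = 54 (mod 233).
Miller loop for e_{233} over F_{91153281691249^2}: bits of 233 = 11101001; 7 double steps + 4 add steps, l/v at each.
The quotient is 45954799275213 + 47675841143103*t.
Finally e_{233}(P,Q) = 59507290370649 + 24620117731958*t.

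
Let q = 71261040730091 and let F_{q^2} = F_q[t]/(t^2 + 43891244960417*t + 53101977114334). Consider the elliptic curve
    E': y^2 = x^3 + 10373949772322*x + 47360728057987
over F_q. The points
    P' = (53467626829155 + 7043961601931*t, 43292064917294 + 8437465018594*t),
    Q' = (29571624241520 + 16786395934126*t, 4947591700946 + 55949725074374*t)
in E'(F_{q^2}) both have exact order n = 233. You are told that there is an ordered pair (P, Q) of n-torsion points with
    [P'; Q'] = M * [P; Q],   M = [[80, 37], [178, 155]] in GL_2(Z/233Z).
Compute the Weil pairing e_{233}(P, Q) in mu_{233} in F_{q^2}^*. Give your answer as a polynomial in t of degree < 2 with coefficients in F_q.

68873697049944 + 34730582952208*t

e_{233} is bilinear + alternating on E[233], so e_{233}(80*P + 37*Q, 178*P + 155*Q) = e_{233}(P,Q)^(80*155-37*178).
det M = 80*155 - 37*178 = 5814 = 222 (mod 233); 222^{-1} = 127 (mod 233).
8-bit Miller (11101001) on E'/F_{71261040730091} with a'=10373949772322, b'=47360728057987: accumulate tangent/chord ratios at Q'+S and P'+S'.
Miller gives e_{233}(P',Q') = 52208507509440 + 45486131301950*t in F_{71261040730091^2}.
Thus e_{233}(P,Q) = 68873697049944 + 34730582952208*t.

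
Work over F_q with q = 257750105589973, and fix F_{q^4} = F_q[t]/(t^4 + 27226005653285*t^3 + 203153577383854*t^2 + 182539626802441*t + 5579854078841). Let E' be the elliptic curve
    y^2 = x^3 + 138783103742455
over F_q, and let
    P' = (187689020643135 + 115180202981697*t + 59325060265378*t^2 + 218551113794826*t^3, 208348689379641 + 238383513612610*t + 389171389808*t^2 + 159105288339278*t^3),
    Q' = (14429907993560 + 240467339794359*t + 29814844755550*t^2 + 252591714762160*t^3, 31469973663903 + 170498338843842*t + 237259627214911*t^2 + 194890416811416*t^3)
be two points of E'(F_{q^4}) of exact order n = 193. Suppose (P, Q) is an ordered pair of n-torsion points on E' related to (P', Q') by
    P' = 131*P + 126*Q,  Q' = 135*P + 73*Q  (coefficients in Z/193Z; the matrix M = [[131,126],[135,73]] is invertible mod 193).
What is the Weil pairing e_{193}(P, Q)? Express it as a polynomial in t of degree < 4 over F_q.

The 193-Weil pairing on E[193] over F_{257750105589973} is alternating-bilinear: e_{193}(P',Q') = e_{193}(P,Q)^det(M).
Hence e(P,Q) = e(P',Q')^{152} where 152 = 80^{-1} mod 193.
Double-and-add over 11000001: 8-1 doublings, 3-1 additions; each step l_{T,T}/v_{2T} or l_{T,P'}/v at Q'+S for random S.
Miller gives e_{193}(P',Q') = 43046566338091 + 206750828041854*t + 228602934613906*t^2 + 202223255086709*t^3 in F_{257750105589973^4}.
Raise to 152: e(P,Q) = 182299622106228 + 9026979440277*t + 10060316746109*t^2 + 87786224622396*t^3 in mu_{193}.

182299622106228 + 9026979440277*t + 10060316746109*t^2 + 87786224622396*t^3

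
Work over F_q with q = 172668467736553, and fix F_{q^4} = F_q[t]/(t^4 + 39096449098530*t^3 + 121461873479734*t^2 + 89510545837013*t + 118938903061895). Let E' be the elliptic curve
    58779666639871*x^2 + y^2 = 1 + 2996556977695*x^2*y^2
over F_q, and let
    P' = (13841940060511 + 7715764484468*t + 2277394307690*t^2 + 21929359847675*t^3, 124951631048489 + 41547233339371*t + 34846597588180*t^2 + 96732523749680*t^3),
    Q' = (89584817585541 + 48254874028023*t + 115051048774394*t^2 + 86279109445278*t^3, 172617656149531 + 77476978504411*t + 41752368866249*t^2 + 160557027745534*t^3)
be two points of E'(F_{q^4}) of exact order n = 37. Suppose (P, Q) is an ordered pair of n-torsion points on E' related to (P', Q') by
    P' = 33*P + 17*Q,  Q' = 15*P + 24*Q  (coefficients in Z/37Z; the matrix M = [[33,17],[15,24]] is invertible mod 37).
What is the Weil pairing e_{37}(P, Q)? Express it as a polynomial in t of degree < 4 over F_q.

The 37-Weil pairing on E[37] over F_{172668467736553} is alternating-bilinear: e_{37}(P',Q') = e_{37}(P,Q)^det(M).
Inverting 19 mod 37: 2. Thus e_{37}(P,Q) = e(P',Q')^{2}.
Edwards->Montgomery: u=(1+y)/(1-y), v=u/x -> 160374150910881v^2=u^3+143408362422679u^2+u; then x_W=13945777415544u+125408349093963: y^2=x^3+98653970316827.
Run Miller on y^2=x^3+98653970316827 over F_{172668467736553}: ladder 100101 (6 bits); e = f_P(D_Q)/f_Q(D_P).
Miller gives e_{37}(P',Q') = 72981643185623 + 93758253969195*t + 159236741217770*t^2 + 8194608725639*t^3 in F_{172668467736553^4}.
(72981643185623 + 93758253969195*t + 159236741217770*t^2 + 8194608725639*t^3)^{2} mod (172668467736553,f) = 82806858190449 + 130049014345655*t + 51741170414228*t^2 + 79212729718189*t^3.

82806858190449 + 130049014345655*t + 51741170414228*t^2 + 79212729718189*t^3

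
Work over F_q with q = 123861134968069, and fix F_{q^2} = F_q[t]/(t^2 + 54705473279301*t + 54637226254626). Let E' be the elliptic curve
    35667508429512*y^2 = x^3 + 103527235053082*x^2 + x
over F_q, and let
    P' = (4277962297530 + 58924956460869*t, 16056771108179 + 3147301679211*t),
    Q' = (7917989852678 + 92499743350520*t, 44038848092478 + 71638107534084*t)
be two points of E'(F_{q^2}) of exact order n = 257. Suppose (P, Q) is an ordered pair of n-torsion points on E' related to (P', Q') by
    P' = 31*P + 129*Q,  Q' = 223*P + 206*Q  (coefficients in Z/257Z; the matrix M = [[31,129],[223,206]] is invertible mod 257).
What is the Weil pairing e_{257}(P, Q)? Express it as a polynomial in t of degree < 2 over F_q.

Under M = [[31,129],[223,206]] in GL_2(Z/257), e_{257}(P',Q') = e_{257}(P,Q)^(31*206-129*223 mod 257).
det(M) mod 257 = 235; its inverse in (Z/257)^* is 35 (check: 235*35 mod 257 = 1).
(x,y)|->(56955966429193x+10252362946596,56955966429193y) sends E' to y^2=x^3+34871759066902*x+121917686654364.
n = 257 = (100000001)_2 (9 bits, wt 2); accumulate f_{257,P'}(Q'+S)/f_{257,P'}(S) along the 8-step ladder.
e_{257}(P',Q') = 29395989700421 + 106168807600678*t.
(29395989700421 + 106168807600678*t)^{35} mod (123861134968069,f) = 118523351767474 + 30441867284715*t.

118523351767474 + 30441867284715*t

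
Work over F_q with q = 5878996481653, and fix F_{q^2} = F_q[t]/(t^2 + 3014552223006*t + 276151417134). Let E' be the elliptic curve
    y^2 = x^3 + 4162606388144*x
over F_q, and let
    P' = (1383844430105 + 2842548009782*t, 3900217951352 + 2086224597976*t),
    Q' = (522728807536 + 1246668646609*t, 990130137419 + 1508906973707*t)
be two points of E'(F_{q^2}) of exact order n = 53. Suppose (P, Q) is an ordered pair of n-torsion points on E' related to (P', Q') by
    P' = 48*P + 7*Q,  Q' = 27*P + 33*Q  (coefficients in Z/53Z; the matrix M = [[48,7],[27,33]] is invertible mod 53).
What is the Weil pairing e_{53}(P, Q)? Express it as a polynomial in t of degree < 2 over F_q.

e_{53} is bilinear + alternating on E[53], so e_{53}(48*P + 7*Q, 27*P + 33*Q) = e_{53}(P,Q)^(48*33-7*27).
So e_{53}(P,Q) = e_{53}(P',Q')^{25}, since 17*25 = 1 mod 53.
Run Miller on y^2=x^3+4162606388144*x over F_{5878996481653}: ladder 110101 (6 bits); e = f_P(D_Q)/f_Q(D_P).
Result: e(P',Q') = 1563323203322 + 260136484196*t.
Thus e_{53}(P,Q) = 290946703230 + 1257517326808*t.

290946703230 + 1257517326808*t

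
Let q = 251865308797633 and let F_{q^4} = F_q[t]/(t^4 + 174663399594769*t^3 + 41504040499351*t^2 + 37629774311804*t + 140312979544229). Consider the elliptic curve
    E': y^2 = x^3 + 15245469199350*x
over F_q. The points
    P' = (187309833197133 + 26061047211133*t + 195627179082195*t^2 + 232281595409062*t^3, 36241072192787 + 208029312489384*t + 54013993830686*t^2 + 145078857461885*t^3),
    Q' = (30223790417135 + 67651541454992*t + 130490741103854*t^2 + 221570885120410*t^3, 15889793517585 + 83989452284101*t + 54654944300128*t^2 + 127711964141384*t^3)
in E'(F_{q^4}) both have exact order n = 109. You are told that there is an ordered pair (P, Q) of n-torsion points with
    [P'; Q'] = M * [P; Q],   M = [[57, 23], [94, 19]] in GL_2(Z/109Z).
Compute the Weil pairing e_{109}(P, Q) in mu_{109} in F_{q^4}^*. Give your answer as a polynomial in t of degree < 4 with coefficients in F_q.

e_{109} is bilinear + alternating on E[109], so e_{109}(57*P + 23*Q, 94*P + 19*Q) = e_{109}(P,Q)^(57*19-23*94).
Inverting 11 mod 109: 10. Thus e_{109}(P,Q) = e(P',Q')^{10}.
7-bit Miller (1101101) on E'/F_{251865308797633} with a'=15245469199350, b'=0: accumulate tangent/chord ratios at Q'+S and P'+S'.
The quotient is 211411275842793 + 116437354031136*t + 56106329829815*t^2 + 245398800762483*t^3.
Thus e_{109}(P,Q) = 54632585584905 + 46133872814543*t + 123973693800434*t^2 + 66961749629891*t^3.

54632585584905 + 46133872814543*t + 123973693800434*t^2 + 66961749629891*t^3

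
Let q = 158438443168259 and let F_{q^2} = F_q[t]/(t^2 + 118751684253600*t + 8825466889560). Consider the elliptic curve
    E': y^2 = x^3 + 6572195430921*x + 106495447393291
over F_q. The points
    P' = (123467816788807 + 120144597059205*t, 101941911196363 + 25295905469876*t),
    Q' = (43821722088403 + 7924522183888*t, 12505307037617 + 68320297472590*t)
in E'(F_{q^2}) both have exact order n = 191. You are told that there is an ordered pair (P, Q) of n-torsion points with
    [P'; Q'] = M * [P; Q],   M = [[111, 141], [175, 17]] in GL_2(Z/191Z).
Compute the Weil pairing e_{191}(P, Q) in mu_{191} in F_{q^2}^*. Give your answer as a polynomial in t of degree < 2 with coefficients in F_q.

Alternating bilinearity on E[191] (values in mu_{191} in F_{158438443168259^2}) gives e(P',Q') = e(P,Q)^det(M).
Hence e(P,Q) = e(P',Q')^{123} where 123 = 132^{-1} mod 191.
Miller loop for e_{191} over F_{158438443168259^2}: bits of 191 = 10111111; 7 double steps + 6 add steps, l/v at each.
Result: e(P',Q') = 34944659987902 + 9687401792399*t.
Raise to 123: e(P,Q) = 57693164250421 + 40743668611720*t in mu_{191}.

57693164250421 + 40743668611720*t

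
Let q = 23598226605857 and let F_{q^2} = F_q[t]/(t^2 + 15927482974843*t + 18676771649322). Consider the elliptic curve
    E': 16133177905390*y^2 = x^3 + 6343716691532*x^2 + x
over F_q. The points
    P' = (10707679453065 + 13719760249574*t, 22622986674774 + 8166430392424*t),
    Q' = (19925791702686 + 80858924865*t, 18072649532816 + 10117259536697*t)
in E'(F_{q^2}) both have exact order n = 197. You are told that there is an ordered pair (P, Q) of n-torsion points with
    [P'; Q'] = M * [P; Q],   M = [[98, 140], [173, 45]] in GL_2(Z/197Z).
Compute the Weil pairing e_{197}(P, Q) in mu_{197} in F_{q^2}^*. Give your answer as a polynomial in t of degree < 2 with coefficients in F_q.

e_{197} is bilinear + alternating on E[197], so e_{197}(98*P + 140*Q, 173*P + 45*Q) = e_{197}(P,Q)^(98*45-140*173).
So e_{197}(P,Q) = e_{197}(P',Q')^{77}, since 87*77 = 1 mod 197.
(x,y)|->(10671029903619x+2898914733891,10671029903619y) sends E' to y^2=x^3+11528323277678*x.
Miller loop for e_{197} over F_{23598226605857^2}: bits of 197 = 11000101; 7 double steps + 3 add steps, l/v at each.
Miller gives e_{197}(P',Q') = 3397055154012 + 4916396920891*t in F_{23598226605857^2}.
Thus e_{197}(P,Q) = 21714988864944 + 11778078902032*t.

21714988864944 + 11778078902032*t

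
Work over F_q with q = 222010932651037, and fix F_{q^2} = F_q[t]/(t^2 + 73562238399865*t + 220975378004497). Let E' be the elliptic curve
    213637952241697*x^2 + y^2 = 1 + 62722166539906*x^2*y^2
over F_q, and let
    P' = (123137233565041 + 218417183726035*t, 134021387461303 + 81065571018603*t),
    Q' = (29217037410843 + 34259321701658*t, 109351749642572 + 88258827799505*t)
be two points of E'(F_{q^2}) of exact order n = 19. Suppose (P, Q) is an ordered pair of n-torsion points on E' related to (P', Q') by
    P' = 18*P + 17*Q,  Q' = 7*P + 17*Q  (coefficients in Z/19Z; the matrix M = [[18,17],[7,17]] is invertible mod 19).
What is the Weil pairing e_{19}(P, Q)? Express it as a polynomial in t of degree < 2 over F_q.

127469764563694 + 4862920267210*t

Under M = [[18,17],[7,17]] in GL_2(Z/19), e_{19}(P',Q') = e_{19}(P,Q)^(18*17-17*7 mod 19).
Inverting 16 mod 19: 6. Thus e_{19}(P,Q) = e(P',Q')^{6}.
Edwards a_E,d_E -> Montgomery A=148841951827785,B=182582006860192 -> Weierstrass 127600060992860,108286818903820 via alpha=83061841905440,beta=93231679588207.
n = 19 = (10011)_2 (5 bits, wt 3); accumulate f_{19,P'}(Q'+S)/f_{19,P'}(S) along the 4-step ladder.
So e_{19}(P',Q') = 25618174160738 + 199105032083620*t.
(25618174160738 + 199105032083620*t)^{6} mod (222010932651037,f) = 127469764563694 + 4862920267210*t.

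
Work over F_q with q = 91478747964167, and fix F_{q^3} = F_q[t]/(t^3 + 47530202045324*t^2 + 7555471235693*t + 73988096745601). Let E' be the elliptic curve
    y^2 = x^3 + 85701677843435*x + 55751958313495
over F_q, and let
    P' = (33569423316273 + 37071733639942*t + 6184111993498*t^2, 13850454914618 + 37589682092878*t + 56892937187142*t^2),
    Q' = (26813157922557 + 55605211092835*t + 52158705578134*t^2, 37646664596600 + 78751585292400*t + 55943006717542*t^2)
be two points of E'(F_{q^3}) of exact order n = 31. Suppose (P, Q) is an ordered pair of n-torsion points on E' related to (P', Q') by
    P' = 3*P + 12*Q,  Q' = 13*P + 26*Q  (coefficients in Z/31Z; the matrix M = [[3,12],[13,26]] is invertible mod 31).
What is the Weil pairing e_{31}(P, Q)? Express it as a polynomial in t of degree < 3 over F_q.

Alternating bilinearity on E[31] (values in mu_{31} in F_{91478747964167^3}) gives e(P',Q') = e(P,Q)^det(M).
Inverting 15 mod 31: 29. Thus e_{31}(P,Q) = e(P',Q')^{29}.
Double-and-add over 11111: 5-1 doublings, 5-1 additions; each step l_{T,T}/v_{2T} or l_{T,P'}/v at Q'+S for random S.
e_{31}(P',Q') = 86943682258256 + 40015764539133*t + 45439708692049*t^2.
e_{31}(P,Q) = (86943682258256 + 40015764539133*t + 45439708692049*t^2)^{29} = 53480356077478 + 41503778228485*t + 35948362275109*t^2.

53480356077478 + 41503778228485*t + 35948362275109*t^2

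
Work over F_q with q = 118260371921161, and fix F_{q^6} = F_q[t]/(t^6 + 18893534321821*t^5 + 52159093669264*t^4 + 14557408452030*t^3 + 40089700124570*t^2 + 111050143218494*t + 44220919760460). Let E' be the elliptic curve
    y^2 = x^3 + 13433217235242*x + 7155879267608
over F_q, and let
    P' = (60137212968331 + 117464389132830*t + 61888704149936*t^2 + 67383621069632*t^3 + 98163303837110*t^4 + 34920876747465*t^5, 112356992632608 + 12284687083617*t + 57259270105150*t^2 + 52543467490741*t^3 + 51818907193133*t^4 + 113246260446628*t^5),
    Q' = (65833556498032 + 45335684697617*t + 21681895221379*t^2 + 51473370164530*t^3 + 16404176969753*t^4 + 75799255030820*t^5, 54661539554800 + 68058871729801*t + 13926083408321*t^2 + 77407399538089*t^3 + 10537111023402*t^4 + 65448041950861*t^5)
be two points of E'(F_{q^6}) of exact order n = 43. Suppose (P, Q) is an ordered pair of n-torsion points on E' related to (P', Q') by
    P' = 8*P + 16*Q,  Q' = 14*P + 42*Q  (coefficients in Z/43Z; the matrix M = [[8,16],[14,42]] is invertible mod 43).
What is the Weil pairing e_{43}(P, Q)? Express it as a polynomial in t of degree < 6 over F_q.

15120725912076 + 48698008150068*t + 26467423532675*t^2 + 31381995145512*t^3 + 35004111411998*t^4 + 46405110693285*t^5

Since e_{43}(P,P)=e_{43}(Q,Q)=1 and e_{43}(Q,P)=e_{43}(P,Q)^{-1}, expanding e_{43}(8*P + 16*Q,14*P + 42*Q) leaves e(P,Q)^det(M).
det M = 8*42 - 16*14 = 112 = 26 (mod 43); 26^{-1} = 5 (mod 43).
Build f_{43,P'} and f_{43,Q'} via the 6-bit ladder of 43=101011_2; evaluate at shifted divisors; quotient in F_{118260371921161^6}.
e_{43}(P',Q') = 95878976737665 + 1948032421812*t + 14057626242871*t^2 + 73007954480805*t^3 + 30803747536865*t^4 + 38557574770639*t^5.
Hence e(P,Q) = 15120725912076 + 48698008150068*t + 26467423532675*t^2 + 31381995145512*t^3 + 35004111411998*t^4 + 46405110693285*t^5 in F_{118260371921161^6}^*.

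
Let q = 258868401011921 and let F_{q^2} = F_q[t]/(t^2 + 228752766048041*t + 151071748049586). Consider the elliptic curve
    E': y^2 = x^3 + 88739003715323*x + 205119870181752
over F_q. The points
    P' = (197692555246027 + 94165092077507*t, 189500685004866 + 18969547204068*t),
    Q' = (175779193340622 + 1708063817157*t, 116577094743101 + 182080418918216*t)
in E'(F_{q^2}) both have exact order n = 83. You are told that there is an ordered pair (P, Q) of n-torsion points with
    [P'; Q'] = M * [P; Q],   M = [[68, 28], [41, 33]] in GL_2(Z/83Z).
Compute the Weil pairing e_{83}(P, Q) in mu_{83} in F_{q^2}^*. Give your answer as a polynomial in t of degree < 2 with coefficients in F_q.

e_{83} is bilinear + alternating on E[83], so e_{83}(68*P + 28*Q, 41*P + 33*Q) = e_{83}(P,Q)^(68*33-28*41).
det M = 68*33 - 28*41 = 1096 = 17 (mod 83); 17^{-1} = 44 (mod 83).
n = 83 = (1010011)_2 (7 bits, wt 4); accumulate f_{83,P'}(Q'+S)/f_{83,P'}(S) along the 6-step ladder.
Result: e(P',Q') = 128837773930334 + 156712447524300*t.
Raise to 44: e(P,Q) = 247227389078664 + 73754453671364*t in mu_{83}.

247227389078664 + 73754453671364*t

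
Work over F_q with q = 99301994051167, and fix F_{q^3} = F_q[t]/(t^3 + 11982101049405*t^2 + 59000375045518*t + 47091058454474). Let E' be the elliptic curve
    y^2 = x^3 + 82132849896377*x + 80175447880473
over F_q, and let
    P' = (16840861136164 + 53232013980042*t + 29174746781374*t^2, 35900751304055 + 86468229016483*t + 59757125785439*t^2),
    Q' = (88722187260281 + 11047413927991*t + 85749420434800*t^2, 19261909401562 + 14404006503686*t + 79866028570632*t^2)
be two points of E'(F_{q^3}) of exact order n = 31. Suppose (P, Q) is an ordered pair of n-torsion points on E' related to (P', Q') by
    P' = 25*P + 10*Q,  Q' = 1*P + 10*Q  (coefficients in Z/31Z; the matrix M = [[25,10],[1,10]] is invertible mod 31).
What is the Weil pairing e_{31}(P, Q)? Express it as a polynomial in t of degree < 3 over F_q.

68858176780143 + 15712986328957*t + 44428227278587*t^2

Alternating bilinearity on E[31] (values in mu_{31} in F_{99301994051167^3}) gives e(P',Q') = e(P,Q)^det(M).
det M = 25*10 - 10*1 = 240 = 23 (mod 31); 23^{-1} = 27 (mod 31).
Miller loop for e_{31} over F_{99301994051167^3}: bits of 31 = 11111; 4 double steps + 4 add steps, l/v at each.
f_P(D_Q)/f_Q(D_P) = 13767865209387 + 9558728912870*t + 67554416994362*t^2.
Finally e_{31}(P,Q) = 68858176780143 + 15712986328957*t + 44428227278587*t^2.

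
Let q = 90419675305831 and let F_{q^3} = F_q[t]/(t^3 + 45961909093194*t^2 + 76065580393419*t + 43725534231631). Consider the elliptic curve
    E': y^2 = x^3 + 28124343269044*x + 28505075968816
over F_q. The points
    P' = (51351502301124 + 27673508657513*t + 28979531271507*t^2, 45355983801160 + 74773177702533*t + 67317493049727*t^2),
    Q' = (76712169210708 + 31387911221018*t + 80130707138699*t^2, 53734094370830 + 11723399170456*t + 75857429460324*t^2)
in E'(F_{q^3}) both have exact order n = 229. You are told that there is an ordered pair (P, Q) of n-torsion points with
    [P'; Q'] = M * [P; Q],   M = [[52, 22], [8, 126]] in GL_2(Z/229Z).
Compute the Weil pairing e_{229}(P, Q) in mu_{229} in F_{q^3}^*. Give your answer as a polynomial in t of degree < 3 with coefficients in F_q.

Since e_{229}(P,P)=e_{229}(Q,Q)=1 and e_{229}(Q,P)=e_{229}(P,Q)^{-1}, expanding e_{229}(52*P + 22*Q,8*P + 126*Q) leaves e(P,Q)^det(M).
det M = 52*126 - 22*8 = 6376 = 193 (mod 229); 193^{-1} = 159 (mod 229).
n = 229 = (11100101)_2 (8 bits, wt 5); accumulate f_{229,P'}(Q'+S)/f_{229,P'}(S) along the 7-step ladder.
e_{229}(P',Q') = 26631463056866 + 88370986599549*t + 49034844646937*t^2.
e_{229}(P,Q) = (26631463056866 + 88370986599549*t + 49034844646937*t^2)^{159} = 64150390499593 + 67687345721166*t + 22675815429625*t^2.

64150390499593 + 67687345721166*t + 22675815429625*t^2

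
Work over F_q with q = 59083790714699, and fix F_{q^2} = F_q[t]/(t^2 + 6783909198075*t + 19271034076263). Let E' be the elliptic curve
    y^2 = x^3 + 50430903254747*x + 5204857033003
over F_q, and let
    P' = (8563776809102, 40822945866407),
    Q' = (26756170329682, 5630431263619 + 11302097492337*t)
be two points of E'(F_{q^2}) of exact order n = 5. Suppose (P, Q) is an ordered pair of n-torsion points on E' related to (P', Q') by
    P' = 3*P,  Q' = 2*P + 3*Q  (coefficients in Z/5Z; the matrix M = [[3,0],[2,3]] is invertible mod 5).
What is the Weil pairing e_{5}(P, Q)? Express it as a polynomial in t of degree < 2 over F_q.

Under M = [[3,0],[2,3]] in GL_2(Z/5), e_{5}(P',Q') = e_{5}(P,Q)^(3*3-0*2 mod 5).
3*3 - 0*2 = 9; reduced mod 5: det = 4, inverse 4.
Run Miller on y^2=x^3+50430903254747*x+5204857033003 over F_{59083790714699}: ladder 101 (3 bits); e = f_P(D_Q)/f_Q(D_P).
So e_{5}(P',Q') = 49920110220505 + 46846677902937*t.
(49920110220505 + 46846677902937*t)^{4} mod (59083790714699,f) = 38864678457683 + 12237112811762*t.

38864678457683 + 12237112811762*t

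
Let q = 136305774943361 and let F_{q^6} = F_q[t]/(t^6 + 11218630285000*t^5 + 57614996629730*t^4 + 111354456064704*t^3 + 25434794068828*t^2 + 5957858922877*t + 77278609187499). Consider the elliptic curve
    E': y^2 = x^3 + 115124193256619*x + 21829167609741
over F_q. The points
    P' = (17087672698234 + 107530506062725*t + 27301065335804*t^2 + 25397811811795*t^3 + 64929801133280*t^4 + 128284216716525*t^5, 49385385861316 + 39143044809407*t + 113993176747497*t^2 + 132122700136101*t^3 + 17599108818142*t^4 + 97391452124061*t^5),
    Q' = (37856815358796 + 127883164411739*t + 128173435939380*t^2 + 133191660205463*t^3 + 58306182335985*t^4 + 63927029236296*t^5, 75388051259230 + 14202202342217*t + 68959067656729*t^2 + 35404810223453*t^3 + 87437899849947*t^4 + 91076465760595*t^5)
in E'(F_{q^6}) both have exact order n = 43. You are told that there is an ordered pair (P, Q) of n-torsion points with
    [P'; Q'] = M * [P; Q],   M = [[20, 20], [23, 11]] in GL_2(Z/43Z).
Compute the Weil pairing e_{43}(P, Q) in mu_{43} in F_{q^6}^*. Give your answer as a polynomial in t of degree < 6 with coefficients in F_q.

102970313283527 + 94157957016319*t + 71263197864759*t^2 + 102600188406682*t^3 + 25616688374504*t^4 + 58296650561101*t^5

Alternating bilinearity on E[43] (values in mu_{43} in F_{136305774943361^6}) gives e(P',Q') = e(P,Q)^det(M).
So e_{43}(P,Q) = e_{43}(P',Q')^{12}, since 18*12 = 1 mod 43.
Double-and-add over 101011: 6-1 doublings, 4-1 additions; each step l_{T,T}/v_{2T} or l_{T,P'}/v at Q'+S for random S.
Miller gives e_{43}(P',Q') = 124410686102757 + 116431409695660*t + 83921714876685*t^2 + 5852056311650*t^3 + 133460000950962*t^4 + 133229587936747*t^5 in F_{136305774943361^6}.
Hence e(P,Q) = 102970313283527 + 94157957016319*t + 71263197864759*t^2 + 102600188406682*t^3 + 25616688374504*t^4 + 58296650561101*t^5 in F_{136305774943361^6}^*.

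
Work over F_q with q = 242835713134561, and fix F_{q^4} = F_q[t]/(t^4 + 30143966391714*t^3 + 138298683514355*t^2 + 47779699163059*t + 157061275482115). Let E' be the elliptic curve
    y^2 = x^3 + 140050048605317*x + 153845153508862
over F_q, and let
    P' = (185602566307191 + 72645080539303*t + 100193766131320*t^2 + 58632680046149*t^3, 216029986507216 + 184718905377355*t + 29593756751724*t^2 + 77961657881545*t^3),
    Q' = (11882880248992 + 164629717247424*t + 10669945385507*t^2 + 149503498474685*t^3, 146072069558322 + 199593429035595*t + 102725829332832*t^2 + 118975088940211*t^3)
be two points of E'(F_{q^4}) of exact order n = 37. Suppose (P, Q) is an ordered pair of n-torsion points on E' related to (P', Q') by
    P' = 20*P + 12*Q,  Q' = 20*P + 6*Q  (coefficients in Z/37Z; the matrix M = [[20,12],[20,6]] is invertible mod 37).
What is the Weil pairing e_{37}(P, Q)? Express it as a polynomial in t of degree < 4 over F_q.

e_{37} is bilinear + alternating on E[37], so e_{37}(20*P + 12*Q, 20*P + 6*Q) = e_{37}(P,Q)^(20*6-12*20).
So e_{37}(P,Q) = e_{37}(P',Q')^{4}, since 28*4 = 1 mod 37.
Run Miller on y^2=x^3+140050048605317*x+153845153508862 over F_{242835713134561}: ladder 100101 (6 bits); e = f_P(D_Q)/f_Q(D_P).
Result: e(P',Q') = 210461713710395 + 132025567738347*t + 213200452506030*t^2 + 103633262061089*t^3.
Thus e_{37}(P,Q) = 55194314498247 + 241035265222730*t + 58264413230753*t^2 + 24996755784135*t^3.

55194314498247 + 241035265222730*t + 58264413230753*t^2 + 24996755784135*t^3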